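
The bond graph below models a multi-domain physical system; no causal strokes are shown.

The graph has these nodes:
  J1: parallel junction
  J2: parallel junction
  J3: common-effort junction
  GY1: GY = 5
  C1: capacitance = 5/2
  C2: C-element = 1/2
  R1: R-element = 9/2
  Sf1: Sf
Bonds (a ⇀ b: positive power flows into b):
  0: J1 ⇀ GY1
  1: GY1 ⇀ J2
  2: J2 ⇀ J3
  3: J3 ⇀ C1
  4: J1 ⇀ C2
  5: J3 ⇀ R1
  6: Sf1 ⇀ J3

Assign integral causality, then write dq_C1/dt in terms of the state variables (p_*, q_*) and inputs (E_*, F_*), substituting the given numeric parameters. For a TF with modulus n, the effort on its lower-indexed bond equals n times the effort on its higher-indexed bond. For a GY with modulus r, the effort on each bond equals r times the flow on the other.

dq_C1/dt = F_Sf1 - 4*q_C1/45 + 2*q_C2/5

#6 stroke→Sf1  (Sf1 fixes flow; stroke at Sf1)
#3 stroke→J3  (C1: C, integral causality)
#2 stroke→J2  (0-jn J3 has e-setter on 3)
#5 stroke→R1  (0-jn J3 has e-setter on 3)
#1 stroke→GY1  (J2: bond 2 brought effort, rest push out)
#0 stroke→GY1  (GY GY1: same side as bond 1)
#4 stroke→J1  (closing 0-jn rule on J1)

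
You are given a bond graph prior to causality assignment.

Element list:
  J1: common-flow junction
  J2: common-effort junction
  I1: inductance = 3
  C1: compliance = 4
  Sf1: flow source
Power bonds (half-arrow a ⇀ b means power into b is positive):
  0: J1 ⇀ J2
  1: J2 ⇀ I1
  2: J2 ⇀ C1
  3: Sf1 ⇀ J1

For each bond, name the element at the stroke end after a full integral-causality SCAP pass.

#0 stroke at J1
#1 stroke at I1
#2 stroke at J2
#3 stroke at Sf1

b3 |Sf1  (Sf1 fixes flow; stroke at Sf1)
b0 |J1  (J1: bond 3 brought flow, rest push out)
b1 |I1  (I1: I, integral causality)
b2 |J2  (closing 0-jn rule on J2)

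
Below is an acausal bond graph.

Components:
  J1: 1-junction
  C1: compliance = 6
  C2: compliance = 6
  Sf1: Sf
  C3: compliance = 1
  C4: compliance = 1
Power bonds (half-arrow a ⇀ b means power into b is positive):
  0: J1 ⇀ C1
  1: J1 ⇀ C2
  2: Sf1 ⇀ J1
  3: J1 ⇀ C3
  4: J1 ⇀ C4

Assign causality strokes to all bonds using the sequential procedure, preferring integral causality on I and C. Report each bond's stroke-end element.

β0 →J1
β1 →J1
β2 →Sf1
β3 →J1
β4 →J1

#2 stroke at Sf1  (source Sf1 imposes f)
#0 stroke at J1  (1-jn J1 has f-setter on 2)
#1 stroke at J1  (common-f at J1 fixed by 2)
#3 stroke at J1  (1-jn J1 has f-setter on 2)
#4 stroke at J1  (J1: bond 2 brought flow, rest push out)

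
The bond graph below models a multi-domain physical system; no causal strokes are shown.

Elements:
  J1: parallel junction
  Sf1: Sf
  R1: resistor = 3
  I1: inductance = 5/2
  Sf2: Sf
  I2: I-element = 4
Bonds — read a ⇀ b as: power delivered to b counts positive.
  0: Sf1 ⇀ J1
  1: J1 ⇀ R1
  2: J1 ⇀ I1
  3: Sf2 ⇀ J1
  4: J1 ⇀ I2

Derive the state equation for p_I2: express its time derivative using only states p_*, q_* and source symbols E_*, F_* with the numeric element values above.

dp_I2/dt = 3*F_Sf1 + 3*F_Sf2 - 6*p_I1/5 - 3*p_I2/4

bond 0 stroke→Sf1  (source Sf1 imposes f)
bond 3 stroke→Sf2  (Sf2 fixes flow; stroke at Sf2)
bond 2 stroke→I1  (I1 outputs flow p/I1)
bond 4 stroke→I2  (I2: I, integral causality)
bond 1 stroke→J1  (only one effort-in slot at J1)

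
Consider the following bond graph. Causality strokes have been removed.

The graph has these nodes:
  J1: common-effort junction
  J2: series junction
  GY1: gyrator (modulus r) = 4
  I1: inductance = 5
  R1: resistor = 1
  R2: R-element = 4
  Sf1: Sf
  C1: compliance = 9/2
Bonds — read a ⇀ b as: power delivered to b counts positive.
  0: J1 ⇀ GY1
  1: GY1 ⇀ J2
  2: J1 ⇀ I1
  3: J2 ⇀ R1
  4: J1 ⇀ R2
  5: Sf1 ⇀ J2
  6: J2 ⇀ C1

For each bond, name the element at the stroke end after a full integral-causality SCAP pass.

#5 |Sf1  (source Sf1 imposes f)
#1 |J2  (1-jn J2 has f-setter on 5)
#3 |J2  (J2: bond 5 brought flow, rest push out)
#6 |J2  (J2: bond 5 brought flow, rest push out)
#0 |J1  (GY1 both-in/both-out from 1)
#2 |I1  (J1: bond 0 brought effort, rest push out)
#4 |R2  (J1: bond 0 brought effort, rest push out)

#0 →J1
#1 →J2
#2 →I1
#3 →J2
#4 →R2
#5 →Sf1
#6 →J2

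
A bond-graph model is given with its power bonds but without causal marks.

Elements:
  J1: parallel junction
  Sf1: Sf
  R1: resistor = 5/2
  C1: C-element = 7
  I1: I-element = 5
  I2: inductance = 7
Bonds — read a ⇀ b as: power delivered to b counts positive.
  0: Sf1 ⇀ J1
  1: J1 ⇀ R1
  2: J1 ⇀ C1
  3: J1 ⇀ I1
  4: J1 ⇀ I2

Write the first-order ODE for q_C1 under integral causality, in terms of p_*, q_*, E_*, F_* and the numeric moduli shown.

#0 stroke→Sf1  (Sf1: flow source, stroke at near end)
#2 stroke→J1  (prefer integral on C1)
#1 stroke→R1  (0-jn J1 has e-setter on 2)
#3 stroke→I1  (J1 effort already set via bond 2)
#4 stroke→I2  (0-jn J1 has e-setter on 2)

dq_C1/dt = F_Sf1 - p_I1/5 - p_I2/7 - 2*q_C1/35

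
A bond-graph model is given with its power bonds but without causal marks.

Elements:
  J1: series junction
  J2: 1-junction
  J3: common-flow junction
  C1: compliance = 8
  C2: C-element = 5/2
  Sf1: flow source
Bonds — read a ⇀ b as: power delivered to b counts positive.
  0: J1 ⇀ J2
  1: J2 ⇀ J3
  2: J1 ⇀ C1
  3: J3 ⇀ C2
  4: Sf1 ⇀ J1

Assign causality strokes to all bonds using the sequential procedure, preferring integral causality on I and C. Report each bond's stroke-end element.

bond 4 stroke at Sf1  (Sf1: flow source, stroke at near end)
bond 0 stroke at J1  (common-f at J1 fixed by 4)
bond 2 stroke at J1  (common-f at J1 fixed by 4)
bond 1 stroke at J2  (common-f at J2 fixed by 0)
bond 3 stroke at J3  (1-jn J3 has f-setter on 1)

bond 0 |J1
bond 1 |J2
bond 2 |J1
bond 3 |J3
bond 4 |Sf1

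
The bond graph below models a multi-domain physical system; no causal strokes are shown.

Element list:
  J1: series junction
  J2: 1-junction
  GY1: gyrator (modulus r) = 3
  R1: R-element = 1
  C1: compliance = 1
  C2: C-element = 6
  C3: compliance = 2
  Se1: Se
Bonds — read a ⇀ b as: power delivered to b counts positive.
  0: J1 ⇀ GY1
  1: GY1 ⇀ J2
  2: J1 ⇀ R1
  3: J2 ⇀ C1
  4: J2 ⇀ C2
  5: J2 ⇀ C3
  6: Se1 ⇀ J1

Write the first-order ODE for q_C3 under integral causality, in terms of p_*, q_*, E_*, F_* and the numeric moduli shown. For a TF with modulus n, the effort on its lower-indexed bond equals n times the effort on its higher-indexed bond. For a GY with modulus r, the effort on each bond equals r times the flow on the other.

dq_C3/dt = E_Se1/3 - q_C1/9 - q_C2/54 - q_C3/18

bond 6 →J1  (Se1: effort source, stroke at far end)
bond 3 →J2  (C1: C, integral causality)
bond 4 →J2  (prefer integral on C2)
bond 5 →J2  (C3 integral (e out))
bond 1 →GY1  (only one flow-in slot at J2)
bond 0 →GY1  (GY1 both-in/both-out from 1)
bond 2 →J1  (J1 flow already set via bond 0)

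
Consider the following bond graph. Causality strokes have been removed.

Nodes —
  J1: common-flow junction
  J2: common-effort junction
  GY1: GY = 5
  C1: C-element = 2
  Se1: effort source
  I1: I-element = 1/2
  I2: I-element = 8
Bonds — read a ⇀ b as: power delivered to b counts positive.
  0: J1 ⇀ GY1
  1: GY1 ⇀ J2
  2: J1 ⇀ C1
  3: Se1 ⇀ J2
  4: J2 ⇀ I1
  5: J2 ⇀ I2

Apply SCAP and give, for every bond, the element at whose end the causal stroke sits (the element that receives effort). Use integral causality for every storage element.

#3 stroke→J2  (Se1: effort source, stroke at far end)
#1 stroke→GY1  (0-jn J2 has e-setter on 3)
#4 stroke→I1  (0-jn J2 has e-setter on 3)
#5 stroke→I2  (0-jn J2 has e-setter on 3)
#0 stroke→GY1  (GY GY1: same side as bond 1)
#2 stroke→J1  (1-jn J1 has f-setter on 0)

#0 stroke at GY1
#1 stroke at GY1
#2 stroke at J1
#3 stroke at J2
#4 stroke at I1
#5 stroke at I2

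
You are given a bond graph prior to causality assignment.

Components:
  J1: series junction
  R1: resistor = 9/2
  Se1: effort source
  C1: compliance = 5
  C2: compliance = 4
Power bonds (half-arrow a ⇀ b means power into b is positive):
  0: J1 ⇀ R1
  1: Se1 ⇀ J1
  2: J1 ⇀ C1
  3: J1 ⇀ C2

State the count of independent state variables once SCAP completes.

2  (C1, C2 all integral)

bond 1 stroke at J1  (source Se1 imposes e)
bond 2 stroke at J1  (C1: C, integral causality)
bond 3 stroke at J1  (C2: C, integral causality)
bond 0 stroke at R1  (only one flow-in slot at J1)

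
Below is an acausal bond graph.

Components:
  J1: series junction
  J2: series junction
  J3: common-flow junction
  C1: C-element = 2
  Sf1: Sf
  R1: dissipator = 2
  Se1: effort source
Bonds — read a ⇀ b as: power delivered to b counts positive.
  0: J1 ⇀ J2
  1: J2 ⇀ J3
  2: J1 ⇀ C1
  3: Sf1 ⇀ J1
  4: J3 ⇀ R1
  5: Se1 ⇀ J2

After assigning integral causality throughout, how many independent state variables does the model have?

bond 3 stroke→Sf1  (source Sf1 imposes f)
bond 5 stroke→J2  (Se1: effort source, stroke at far end)
bond 0 stroke→J1  (J1 flow already set via bond 3)
bond 2 stroke→J1  (J1: bond 3 brought flow, rest push out)
bond 1 stroke→J2  (1-jn J2 has f-setter on 0)
bond 4 stroke→J3  (J3: bond 1 brought flow, rest push out)

1  (C1 all integral)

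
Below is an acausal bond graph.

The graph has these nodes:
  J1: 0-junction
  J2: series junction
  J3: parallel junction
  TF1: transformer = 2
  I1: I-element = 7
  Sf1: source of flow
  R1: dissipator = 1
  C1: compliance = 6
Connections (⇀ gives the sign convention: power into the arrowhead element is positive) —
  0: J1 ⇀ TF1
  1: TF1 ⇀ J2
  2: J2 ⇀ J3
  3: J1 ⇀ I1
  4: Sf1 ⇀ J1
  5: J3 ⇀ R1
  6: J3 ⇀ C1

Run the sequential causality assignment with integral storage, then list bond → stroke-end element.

b4 |Sf1  (Sf1 fixes flow; stroke at Sf1)
b3 |I1  (I1: I, integral causality)
b0 |J1  (only one effort-in slot at J1)
b1 |TF1  (TF TF1: opposite of bond 0)
b2 |J2  (1-jn J2 has f-setter on 1)
b6 |J3  (C1 outputs effort q/C1)
b5 |R1  (0-jn J3 has e-setter on 6)

β0 →J1
β1 →TF1
β2 →J2
β3 →I1
β4 →Sf1
β5 →R1
β6 →J3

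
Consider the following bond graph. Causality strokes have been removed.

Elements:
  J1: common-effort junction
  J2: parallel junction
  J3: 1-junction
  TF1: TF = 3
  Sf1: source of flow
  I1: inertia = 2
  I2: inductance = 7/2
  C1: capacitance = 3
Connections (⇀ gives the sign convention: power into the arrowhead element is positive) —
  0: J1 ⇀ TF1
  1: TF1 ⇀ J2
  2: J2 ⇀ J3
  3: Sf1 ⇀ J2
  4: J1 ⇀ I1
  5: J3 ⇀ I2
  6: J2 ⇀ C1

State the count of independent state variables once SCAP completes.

b3 |Sf1  (Sf1: flow source, stroke at near end)
b4 |I1  (I1 integral (f out))
b0 |J1  (J1 needs exactly one e-in)
b1 |TF1  (TF1: transformer flips bond 0)
b5 |I2  (prefer integral on I2)
b2 |J3  (J3: bond 5 brought flow, rest push out)
b6 |J2  (J2: last free bond brings effort in)

3  (C1, I1, I2 all integral)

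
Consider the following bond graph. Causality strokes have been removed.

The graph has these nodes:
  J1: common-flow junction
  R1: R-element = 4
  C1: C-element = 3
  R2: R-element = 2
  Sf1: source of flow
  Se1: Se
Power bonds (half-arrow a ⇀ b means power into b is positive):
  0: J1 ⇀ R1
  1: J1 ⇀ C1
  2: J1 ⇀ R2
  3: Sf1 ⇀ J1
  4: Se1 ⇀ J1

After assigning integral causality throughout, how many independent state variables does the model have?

1  (C1 all integral)

b3 stroke at Sf1  (Sf1 (Sf) sets flow on bond)
b4 stroke at J1  (source Se1 imposes e)
b0 stroke at J1  (1-jn J1 has f-setter on 3)
b1 stroke at J1  (common-f at J1 fixed by 3)
b2 stroke at J1  (common-f at J1 fixed by 3)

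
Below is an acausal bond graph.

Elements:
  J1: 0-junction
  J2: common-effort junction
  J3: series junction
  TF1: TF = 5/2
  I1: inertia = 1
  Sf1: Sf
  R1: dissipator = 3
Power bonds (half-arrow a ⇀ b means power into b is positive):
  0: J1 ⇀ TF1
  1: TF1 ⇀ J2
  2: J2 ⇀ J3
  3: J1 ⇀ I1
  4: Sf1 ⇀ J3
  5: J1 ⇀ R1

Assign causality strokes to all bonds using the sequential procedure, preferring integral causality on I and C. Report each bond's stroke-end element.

bond 4 stroke at Sf1  (source Sf1 imposes f)
bond 2 stroke at J3  (J3: bond 4 brought flow, rest push out)
bond 1 stroke at J2  (only one effort-in slot at J2)
bond 0 stroke at TF1  (TF1: transformer flips bond 1)
bond 3 stroke at I1  (prefer integral on I1)
bond 5 stroke at J1  (J1 needs exactly one e-in)

#0 |TF1
#1 |J2
#2 |J3
#3 |I1
#4 |Sf1
#5 |J1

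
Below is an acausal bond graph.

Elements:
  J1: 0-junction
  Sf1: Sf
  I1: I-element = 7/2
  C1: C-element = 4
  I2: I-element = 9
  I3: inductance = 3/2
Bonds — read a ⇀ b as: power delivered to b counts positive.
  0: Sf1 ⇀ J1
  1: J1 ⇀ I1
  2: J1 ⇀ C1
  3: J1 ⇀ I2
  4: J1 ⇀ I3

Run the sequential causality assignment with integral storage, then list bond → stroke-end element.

β0 stroke→Sf1
β1 stroke→I1
β2 stroke→J1
β3 stroke→I2
β4 stroke→I3

β0 stroke at Sf1  (source Sf1 imposes f)
β1 stroke at I1  (I1: I, integral causality)
β2 stroke at J1  (prefer integral on C1)
β3 stroke at I2  (J1 effort already set via bond 2)
β4 stroke at I3  (common-e at J1 fixed by 2)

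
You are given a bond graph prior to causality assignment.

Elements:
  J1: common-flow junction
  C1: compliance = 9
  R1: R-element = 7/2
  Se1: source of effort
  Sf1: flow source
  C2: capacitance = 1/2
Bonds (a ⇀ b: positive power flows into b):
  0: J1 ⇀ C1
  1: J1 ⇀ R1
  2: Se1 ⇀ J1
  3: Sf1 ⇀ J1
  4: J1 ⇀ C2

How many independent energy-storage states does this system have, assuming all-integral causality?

β2 stroke→J1  (Se1 fixes effort; stroke away)
β3 stroke→Sf1  (Sf1 fixes flow; stroke at Sf1)
β0 stroke→J1  (1-jn J1 has f-setter on 3)
β1 stroke→J1  (J1: bond 3 brought flow, rest push out)
β4 stroke→J1  (common-f at J1 fixed by 3)

2  (C1, C2 all integral)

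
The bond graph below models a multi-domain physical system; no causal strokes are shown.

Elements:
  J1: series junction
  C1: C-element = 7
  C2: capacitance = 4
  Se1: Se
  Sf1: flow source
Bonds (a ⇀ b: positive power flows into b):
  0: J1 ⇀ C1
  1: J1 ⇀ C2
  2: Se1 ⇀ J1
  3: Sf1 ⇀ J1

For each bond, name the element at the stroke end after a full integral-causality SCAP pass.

β2 stroke at J1  (Se1: effort source, stroke at far end)
β3 stroke at Sf1  (Sf1 (Sf) sets flow on bond)
β0 stroke at J1  (J1: bond 3 brought flow, rest push out)
β1 stroke at J1  (J1: bond 3 brought flow, rest push out)

bond 0 →J1
bond 1 →J1
bond 2 →J1
bond 3 →Sf1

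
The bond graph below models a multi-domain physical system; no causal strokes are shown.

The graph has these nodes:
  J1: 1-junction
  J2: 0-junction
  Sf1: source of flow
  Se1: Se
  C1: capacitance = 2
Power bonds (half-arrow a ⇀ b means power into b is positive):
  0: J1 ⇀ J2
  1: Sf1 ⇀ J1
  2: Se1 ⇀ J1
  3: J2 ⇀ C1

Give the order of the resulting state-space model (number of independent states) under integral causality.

1  (C1 all integral)

bond 1 |Sf1  (Sf1: flow source, stroke at near end)
bond 2 |J1  (Se1 fixes effort; stroke away)
bond 0 |J1  (J1 flow already set via bond 1)
bond 3 |J2  (J2 needs exactly one e-in)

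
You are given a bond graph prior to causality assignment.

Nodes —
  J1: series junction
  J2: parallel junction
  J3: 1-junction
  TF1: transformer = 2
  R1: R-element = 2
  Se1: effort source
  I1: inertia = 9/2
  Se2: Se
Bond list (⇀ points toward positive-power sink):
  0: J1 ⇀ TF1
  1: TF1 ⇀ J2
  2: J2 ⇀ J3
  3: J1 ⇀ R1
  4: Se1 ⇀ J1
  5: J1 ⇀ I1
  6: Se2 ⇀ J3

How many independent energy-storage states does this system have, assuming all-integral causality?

bond 4 |J1  (source Se1 imposes e)
bond 6 |J3  (Se2 (Se) sets effort on bond)
bond 2 |J2  (J3: last free bond brings flow in)
bond 1 |TF1  (0-jn J2 has e-setter on 2)
bond 0 |J1  (through TF1, causality passes straight; one stroke at TF1)
bond 5 |I1  (I1 integral (f out))
bond 3 |J1  (1-jn J1 has f-setter on 5)

1  (I1 all integral)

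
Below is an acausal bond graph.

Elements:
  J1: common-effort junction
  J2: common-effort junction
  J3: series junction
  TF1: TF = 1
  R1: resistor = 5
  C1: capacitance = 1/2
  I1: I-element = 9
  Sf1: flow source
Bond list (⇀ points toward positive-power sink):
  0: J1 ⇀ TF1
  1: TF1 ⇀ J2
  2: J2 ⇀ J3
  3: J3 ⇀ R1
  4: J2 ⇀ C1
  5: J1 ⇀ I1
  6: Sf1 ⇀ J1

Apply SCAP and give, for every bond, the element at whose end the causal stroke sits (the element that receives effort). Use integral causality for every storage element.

bond 6 →Sf1  (Sf1 (Sf) sets flow on bond)
bond 4 →J2  (prefer integral on C1)
bond 1 →TF1  (J2: bond 4 brought effort, rest push out)
bond 2 →J3  (common-e at J2 fixed by 4)
bond 3 →R1  (J3 needs exactly one f-in)
bond 0 →J1  (through TF1, causality passes straight; one stroke at TF1)
bond 5 →I1  (J1 effort already set via bond 0)

b0 →J1
b1 →TF1
b2 →J3
b3 →R1
b4 →J2
b5 →I1
b6 →Sf1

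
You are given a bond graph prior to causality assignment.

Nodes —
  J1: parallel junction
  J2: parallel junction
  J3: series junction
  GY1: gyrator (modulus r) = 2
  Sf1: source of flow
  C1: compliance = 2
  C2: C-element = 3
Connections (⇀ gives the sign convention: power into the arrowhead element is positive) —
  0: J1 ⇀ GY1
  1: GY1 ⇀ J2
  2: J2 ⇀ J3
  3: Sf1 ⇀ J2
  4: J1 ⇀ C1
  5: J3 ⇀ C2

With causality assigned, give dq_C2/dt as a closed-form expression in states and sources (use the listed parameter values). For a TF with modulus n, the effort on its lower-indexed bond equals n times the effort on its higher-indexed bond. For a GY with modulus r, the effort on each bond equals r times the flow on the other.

dq_C2/dt = F_Sf1 + q_C1/4

b3 stroke at Sf1  (Sf1: flow source, stroke at near end)
b4 stroke at J1  (C1: C, integral causality)
b0 stroke at GY1  (0-jn J1 has e-setter on 4)
b1 stroke at GY1  (through GY1, causality inverts; strokes same side of GY1)
b2 stroke at J2  (J2: last free bond brings effort in)
b5 stroke at J3  (1-jn J3 has f-setter on 2)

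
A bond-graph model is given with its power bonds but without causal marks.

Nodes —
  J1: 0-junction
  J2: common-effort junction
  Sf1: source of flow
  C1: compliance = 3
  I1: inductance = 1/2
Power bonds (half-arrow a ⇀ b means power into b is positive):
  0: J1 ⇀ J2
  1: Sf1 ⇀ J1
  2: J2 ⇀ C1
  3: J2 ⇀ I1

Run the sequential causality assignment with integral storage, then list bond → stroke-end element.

bond 1 stroke at Sf1  (source Sf1 imposes f)
bond 0 stroke at J1  (only one effort-in slot at J1)
bond 2 stroke at J2  (prefer integral on C1)
bond 3 stroke at I1  (common-e at J2 fixed by 2)

b0 stroke→J1
b1 stroke→Sf1
b2 stroke→J2
b3 stroke→I1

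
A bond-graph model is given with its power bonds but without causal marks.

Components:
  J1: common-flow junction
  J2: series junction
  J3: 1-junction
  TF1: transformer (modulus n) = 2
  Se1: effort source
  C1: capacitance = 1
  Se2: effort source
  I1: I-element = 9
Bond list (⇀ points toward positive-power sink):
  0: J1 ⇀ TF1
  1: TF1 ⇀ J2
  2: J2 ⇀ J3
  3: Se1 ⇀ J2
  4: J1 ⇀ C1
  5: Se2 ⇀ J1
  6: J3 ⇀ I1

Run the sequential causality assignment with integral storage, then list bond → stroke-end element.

#0 |TF1
#1 |J2
#2 |J3
#3 |J2
#4 |J1
#5 |J1
#6 |I1

β3 →J2  (Se1 (Se) sets effort on bond)
β5 →J1  (Se2 (Se) sets effort on bond)
β4 →J1  (C1: C, integral causality)
β0 →TF1  (closing 1-jn rule on J1)
β1 →J2  (TF TF1: opposite of bond 0)
β2 →J3  (closing 1-jn rule on J2)
β6 →I1  (J3 needs exactly one f-in)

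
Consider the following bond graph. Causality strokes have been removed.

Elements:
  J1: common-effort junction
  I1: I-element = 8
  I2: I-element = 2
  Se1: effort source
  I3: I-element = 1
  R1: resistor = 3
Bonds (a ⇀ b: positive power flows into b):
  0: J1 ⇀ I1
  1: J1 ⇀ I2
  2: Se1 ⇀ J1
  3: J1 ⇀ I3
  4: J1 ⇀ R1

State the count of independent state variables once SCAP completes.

bond 2 |J1  (Se1 (Se) sets effort on bond)
bond 0 |I1  (0-jn J1 has e-setter on 2)
bond 1 |I2  (common-e at J1 fixed by 2)
bond 3 |I3  (J1 effort already set via bond 2)
bond 4 |R1  (J1: bond 2 brought effort, rest push out)

3  (I1, I2, I3 all integral)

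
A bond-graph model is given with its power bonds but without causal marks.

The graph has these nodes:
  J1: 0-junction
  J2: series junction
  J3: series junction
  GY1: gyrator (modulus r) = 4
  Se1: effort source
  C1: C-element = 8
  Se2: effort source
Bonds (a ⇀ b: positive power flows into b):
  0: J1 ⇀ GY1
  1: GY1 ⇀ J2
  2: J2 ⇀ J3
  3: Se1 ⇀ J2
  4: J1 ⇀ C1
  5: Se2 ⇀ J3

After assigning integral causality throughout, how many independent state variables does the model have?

β3 |J2  (source Se1 imposes e)
β5 |J3  (Se2 (Se) sets effort on bond)
β2 |J2  (J3: last free bond brings flow in)
β1 |GY1  (only one flow-in slot at J2)
β0 |GY1  (through GY1, causality inverts; strokes same side of GY1)
β4 |J1  (J1 needs exactly one e-in)

1  (C1 all integral)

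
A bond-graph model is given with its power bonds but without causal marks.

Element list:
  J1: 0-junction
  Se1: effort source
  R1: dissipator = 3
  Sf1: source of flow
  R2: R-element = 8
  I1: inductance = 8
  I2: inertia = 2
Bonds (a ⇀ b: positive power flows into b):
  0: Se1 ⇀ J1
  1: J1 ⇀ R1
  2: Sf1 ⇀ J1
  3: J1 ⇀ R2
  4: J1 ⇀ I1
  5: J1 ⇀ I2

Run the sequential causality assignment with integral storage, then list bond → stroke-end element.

b0 |J1  (Se1: effort source, stroke at far end)
b2 |Sf1  (Sf1 fixes flow; stroke at Sf1)
b1 |R1  (J1 effort already set via bond 0)
b3 |R2  (0-jn J1 has e-setter on 0)
b4 |I1  (0-jn J1 has e-setter on 0)
b5 |I2  (0-jn J1 has e-setter on 0)

β0 stroke→J1
β1 stroke→R1
β2 stroke→Sf1
β3 stroke→R2
β4 stroke→I1
β5 stroke→I2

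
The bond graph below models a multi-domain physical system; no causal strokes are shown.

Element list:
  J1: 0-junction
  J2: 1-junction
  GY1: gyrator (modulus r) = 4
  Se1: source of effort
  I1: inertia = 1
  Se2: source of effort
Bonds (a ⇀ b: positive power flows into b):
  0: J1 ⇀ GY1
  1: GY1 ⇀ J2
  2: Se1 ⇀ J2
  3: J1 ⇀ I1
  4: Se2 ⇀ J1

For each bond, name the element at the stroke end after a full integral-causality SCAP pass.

#2 |J2  (Se1 fixes effort; stroke away)
#4 |J1  (source Se2 imposes e)
#0 |GY1  (common-e at J1 fixed by 4)
#3 |I1  (common-e at J1 fixed by 4)
#1 |GY1  (closing 1-jn rule on J2)

#0 |GY1
#1 |GY1
#2 |J2
#3 |I1
#4 |J1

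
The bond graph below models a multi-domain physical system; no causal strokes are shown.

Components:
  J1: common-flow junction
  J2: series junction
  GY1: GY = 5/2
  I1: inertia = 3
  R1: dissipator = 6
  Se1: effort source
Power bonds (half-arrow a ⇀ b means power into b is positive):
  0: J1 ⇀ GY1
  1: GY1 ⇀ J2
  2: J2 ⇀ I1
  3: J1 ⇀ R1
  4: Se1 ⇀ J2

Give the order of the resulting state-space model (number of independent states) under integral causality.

b4 |J2  (Se1 fixes effort; stroke away)
b2 |I1  (I1: I, integral causality)
b1 |J2  (J2: bond 2 brought flow, rest push out)
b0 |J1  (GY GY1: same side as bond 1)
b3 |R1  (J1 needs exactly one f-in)

1  (I1 all integral)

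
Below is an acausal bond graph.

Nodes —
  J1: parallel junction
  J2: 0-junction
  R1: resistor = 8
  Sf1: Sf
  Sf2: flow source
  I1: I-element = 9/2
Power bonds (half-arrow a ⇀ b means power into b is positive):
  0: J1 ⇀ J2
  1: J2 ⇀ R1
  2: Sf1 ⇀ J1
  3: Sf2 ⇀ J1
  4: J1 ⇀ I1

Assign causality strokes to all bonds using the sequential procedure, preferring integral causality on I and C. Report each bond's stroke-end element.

#0 |J1
#1 |J2
#2 |Sf1
#3 |Sf2
#4 |I1

bond 2 stroke at Sf1  (Sf1 (Sf) sets flow on bond)
bond 3 stroke at Sf2  (Sf2: flow source, stroke at near end)
bond 4 stroke at I1  (prefer integral on I1)
bond 0 stroke at J1  (J1: last free bond brings effort in)
bond 1 stroke at J2  (closing 0-jn rule on J2)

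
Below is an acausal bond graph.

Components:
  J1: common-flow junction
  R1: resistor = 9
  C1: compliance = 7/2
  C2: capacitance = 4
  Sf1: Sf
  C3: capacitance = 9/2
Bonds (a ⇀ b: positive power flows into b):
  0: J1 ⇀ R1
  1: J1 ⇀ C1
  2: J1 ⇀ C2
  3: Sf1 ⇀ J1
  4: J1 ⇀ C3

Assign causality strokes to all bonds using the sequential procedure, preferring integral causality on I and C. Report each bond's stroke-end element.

β3 stroke→Sf1  (Sf1: flow source, stroke at near end)
β0 stroke→J1  (common-f at J1 fixed by 3)
β1 stroke→J1  (J1: bond 3 brought flow, rest push out)
β2 stroke→J1  (1-jn J1 has f-setter on 3)
β4 stroke→J1  (J1 flow already set via bond 3)

β0 stroke at J1
β1 stroke at J1
β2 stroke at J1
β3 stroke at Sf1
β4 stroke at J1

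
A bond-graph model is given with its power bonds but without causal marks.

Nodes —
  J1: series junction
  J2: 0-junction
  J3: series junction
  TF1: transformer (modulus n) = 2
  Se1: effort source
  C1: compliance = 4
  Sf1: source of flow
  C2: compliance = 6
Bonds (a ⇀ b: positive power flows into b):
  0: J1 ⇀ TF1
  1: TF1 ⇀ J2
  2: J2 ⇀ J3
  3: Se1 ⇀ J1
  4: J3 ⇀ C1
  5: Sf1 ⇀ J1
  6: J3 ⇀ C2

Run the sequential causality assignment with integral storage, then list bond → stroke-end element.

β0 stroke→J1
β1 stroke→TF1
β2 stroke→J2
β3 stroke→J1
β4 stroke→J3
β5 stroke→Sf1
β6 stroke→J3

b3 stroke at J1  (Se1 (Se) sets effort on bond)
b5 stroke at Sf1  (source Sf1 imposes f)
b0 stroke at J1  (J1: bond 5 brought flow, rest push out)
b1 stroke at TF1  (TF1: transformer flips bond 0)
b2 stroke at J2  (closing 0-jn rule on J2)
b4 stroke at J3  (J3: bond 2 brought flow, rest push out)
b6 stroke at J3  (common-f at J3 fixed by 2)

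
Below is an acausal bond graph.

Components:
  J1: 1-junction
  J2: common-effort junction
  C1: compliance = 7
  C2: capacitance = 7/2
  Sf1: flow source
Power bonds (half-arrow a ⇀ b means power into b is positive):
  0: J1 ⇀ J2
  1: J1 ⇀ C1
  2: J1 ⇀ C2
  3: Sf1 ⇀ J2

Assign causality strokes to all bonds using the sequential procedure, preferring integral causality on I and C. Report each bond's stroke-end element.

b0 →J2
b1 →J1
b2 →J1
b3 →Sf1

#3 stroke→Sf1  (source Sf1 imposes f)
#0 stroke→J2  (closing 0-jn rule on J2)
#1 stroke→J1  (J1 flow already set via bond 0)
#2 stroke→J1  (J1: bond 0 brought flow, rest push out)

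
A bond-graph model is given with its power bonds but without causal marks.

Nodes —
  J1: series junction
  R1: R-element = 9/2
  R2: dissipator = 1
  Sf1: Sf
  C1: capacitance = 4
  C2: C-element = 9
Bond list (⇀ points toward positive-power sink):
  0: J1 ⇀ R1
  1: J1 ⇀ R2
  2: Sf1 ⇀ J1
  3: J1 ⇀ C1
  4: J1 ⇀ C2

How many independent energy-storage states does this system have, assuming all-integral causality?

2  (C1, C2 all integral)

#2 |Sf1  (Sf1: flow source, stroke at near end)
#0 |J1  (1-jn J1 has f-setter on 2)
#1 |J1  (J1: bond 2 brought flow, rest push out)
#3 |J1  (J1: bond 2 brought flow, rest push out)
#4 |J1  (common-f at J1 fixed by 2)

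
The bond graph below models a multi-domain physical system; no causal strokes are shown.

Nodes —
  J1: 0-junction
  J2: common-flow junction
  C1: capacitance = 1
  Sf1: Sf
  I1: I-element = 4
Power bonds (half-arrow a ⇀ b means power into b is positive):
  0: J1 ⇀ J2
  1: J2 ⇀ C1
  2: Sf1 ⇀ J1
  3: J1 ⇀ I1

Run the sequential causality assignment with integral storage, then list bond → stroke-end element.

bond 0 stroke at J1
bond 1 stroke at J2
bond 2 stroke at Sf1
bond 3 stroke at I1

β2 stroke at Sf1  (Sf1 fixes flow; stroke at Sf1)
β1 stroke at J2  (C1 outputs effort q/C1)
β0 stroke at J1  (only one flow-in slot at J2)
β3 stroke at I1  (J1 effort already set via bond 0)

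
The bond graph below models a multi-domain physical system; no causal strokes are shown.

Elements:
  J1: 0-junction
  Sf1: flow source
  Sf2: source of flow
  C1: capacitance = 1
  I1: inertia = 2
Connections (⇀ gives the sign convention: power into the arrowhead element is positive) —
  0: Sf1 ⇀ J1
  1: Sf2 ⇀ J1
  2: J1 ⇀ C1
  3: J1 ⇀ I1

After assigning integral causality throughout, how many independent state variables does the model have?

2  (C1, I1 all integral)

β0 |Sf1  (Sf1: flow source, stroke at near end)
β1 |Sf2  (Sf2 fixes flow; stroke at Sf2)
β2 |J1  (C1 integral (e out))
β3 |I1  (J1: bond 2 brought effort, rest push out)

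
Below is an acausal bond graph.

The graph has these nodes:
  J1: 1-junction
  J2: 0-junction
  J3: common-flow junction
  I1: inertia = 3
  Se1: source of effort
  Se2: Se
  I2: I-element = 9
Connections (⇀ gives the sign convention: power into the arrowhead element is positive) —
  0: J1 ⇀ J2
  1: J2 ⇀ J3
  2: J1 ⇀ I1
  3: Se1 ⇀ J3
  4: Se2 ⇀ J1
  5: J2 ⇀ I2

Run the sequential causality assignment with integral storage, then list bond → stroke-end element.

#0 →J1
#1 →J2
#2 →I1
#3 →J3
#4 →J1
#5 →I2

b3 →J3  (Se1 fixes effort; stroke away)
b4 →J1  (Se2: effort source, stroke at far end)
b1 →J2  (closing 1-jn rule on J3)
b0 →J1  (0-jn J2 has e-setter on 1)
b5 →I2  (0-jn J2 has e-setter on 1)
b2 →I1  (J1: last free bond brings flow in)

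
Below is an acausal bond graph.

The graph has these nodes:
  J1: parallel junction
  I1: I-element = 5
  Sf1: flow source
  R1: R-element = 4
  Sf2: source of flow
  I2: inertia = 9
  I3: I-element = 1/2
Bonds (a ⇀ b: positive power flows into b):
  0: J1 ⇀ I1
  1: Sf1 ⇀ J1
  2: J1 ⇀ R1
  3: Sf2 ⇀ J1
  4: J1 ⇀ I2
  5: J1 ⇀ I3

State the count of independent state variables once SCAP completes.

3  (I1, I2, I3 all integral)

b1 stroke→Sf1  (Sf1 (Sf) sets flow on bond)
b3 stroke→Sf2  (Sf2 (Sf) sets flow on bond)
b0 stroke→I1  (I1 outputs flow p/I1)
b4 stroke→I2  (I2 outputs flow p/I2)
b5 stroke→I3  (I3 integral (f out))
b2 stroke→J1  (closing 0-jn rule on J1)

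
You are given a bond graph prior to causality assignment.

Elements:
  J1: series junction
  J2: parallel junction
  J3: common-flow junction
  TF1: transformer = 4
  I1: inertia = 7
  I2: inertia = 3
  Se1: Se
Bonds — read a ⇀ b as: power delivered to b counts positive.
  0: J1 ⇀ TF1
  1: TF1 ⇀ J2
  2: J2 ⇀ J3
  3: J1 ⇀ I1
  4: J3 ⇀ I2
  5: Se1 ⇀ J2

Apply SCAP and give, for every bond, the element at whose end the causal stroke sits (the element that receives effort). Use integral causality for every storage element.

b0 |J1
b1 |TF1
b2 |J3
b3 |I1
b4 |I2
b5 |J2

b5 →J2  (Se1 (Se) sets effort on bond)
b1 →TF1  (J2: bond 5 brought effort, rest push out)
b2 →J3  (J2 effort already set via bond 5)
b4 →I2  (closing 1-jn rule on J3)
b0 →J1  (through TF1, causality passes straight; one stroke at TF1)
b3 →I1  (J1 needs exactly one f-in)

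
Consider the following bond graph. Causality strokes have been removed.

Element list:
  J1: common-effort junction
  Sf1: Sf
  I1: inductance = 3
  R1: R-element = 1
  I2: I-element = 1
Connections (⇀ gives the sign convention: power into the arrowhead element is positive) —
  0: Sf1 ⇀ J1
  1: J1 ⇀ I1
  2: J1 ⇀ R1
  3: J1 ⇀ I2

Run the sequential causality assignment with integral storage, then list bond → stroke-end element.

b0 stroke→Sf1
b1 stroke→I1
b2 stroke→J1
b3 stroke→I2

#0 stroke at Sf1  (source Sf1 imposes f)
#1 stroke at I1  (I1 outputs flow p/I1)
#3 stroke at I2  (prefer integral on I2)
#2 stroke at J1  (only one effort-in slot at J1)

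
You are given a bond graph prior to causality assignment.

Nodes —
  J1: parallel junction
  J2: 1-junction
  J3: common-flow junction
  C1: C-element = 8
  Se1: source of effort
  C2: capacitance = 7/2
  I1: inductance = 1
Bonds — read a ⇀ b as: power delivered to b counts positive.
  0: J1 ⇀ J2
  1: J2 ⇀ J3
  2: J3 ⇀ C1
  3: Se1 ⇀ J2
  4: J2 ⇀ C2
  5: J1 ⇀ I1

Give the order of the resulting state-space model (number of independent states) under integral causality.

#3 stroke at J2  (Se1 (Se) sets effort on bond)
#2 stroke at J3  (C1: C, integral causality)
#1 stroke at J2  (J3: last free bond brings flow in)
#4 stroke at J2  (C2 integral (e out))
#0 stroke at J1  (closing 1-jn rule on J2)
#5 stroke at I1  (J1 effort already set via bond 0)

3  (C1, C2, I1 all integral)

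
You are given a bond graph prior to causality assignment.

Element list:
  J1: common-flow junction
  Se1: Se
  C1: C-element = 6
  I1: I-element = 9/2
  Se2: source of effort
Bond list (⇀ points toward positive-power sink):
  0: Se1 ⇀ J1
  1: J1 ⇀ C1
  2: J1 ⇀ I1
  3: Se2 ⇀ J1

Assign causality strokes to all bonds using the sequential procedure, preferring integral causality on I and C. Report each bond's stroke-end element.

bond 0 |J1  (Se1: effort source, stroke at far end)
bond 3 |J1  (Se2 (Se) sets effort on bond)
bond 1 |J1  (prefer integral on C1)
bond 2 |I1  (J1 needs exactly one f-in)

#0 |J1
#1 |J1
#2 |I1
#3 |J1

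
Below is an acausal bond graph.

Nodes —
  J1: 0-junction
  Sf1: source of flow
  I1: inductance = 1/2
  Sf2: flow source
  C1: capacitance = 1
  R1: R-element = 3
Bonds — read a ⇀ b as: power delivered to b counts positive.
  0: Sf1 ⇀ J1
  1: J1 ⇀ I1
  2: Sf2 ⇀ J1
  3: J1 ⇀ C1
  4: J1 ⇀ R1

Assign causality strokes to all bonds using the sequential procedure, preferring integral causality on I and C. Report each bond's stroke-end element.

bond 0 stroke→Sf1  (Sf1 (Sf) sets flow on bond)
bond 2 stroke→Sf2  (Sf2: flow source, stroke at near end)
bond 1 stroke→I1  (prefer integral on I1)
bond 3 stroke→J1  (C1: C, integral causality)
bond 4 stroke→R1  (0-jn J1 has e-setter on 3)

b0 →Sf1
b1 →I1
b2 →Sf2
b3 →J1
b4 →R1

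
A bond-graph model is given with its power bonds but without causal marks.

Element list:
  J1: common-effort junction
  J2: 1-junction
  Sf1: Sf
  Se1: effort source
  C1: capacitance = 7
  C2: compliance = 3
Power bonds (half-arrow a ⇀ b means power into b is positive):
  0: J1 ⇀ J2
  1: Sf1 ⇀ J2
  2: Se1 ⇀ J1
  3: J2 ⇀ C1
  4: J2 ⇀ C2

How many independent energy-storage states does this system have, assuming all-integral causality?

β1 |Sf1  (Sf1 fixes flow; stroke at Sf1)
β2 |J1  (Se1: effort source, stroke at far end)
β0 |J2  (J1: bond 2 brought effort, rest push out)
β3 |J2  (J2 flow already set via bond 1)
β4 |J2  (J2: bond 1 brought flow, rest push out)

2  (C1, C2 all integral)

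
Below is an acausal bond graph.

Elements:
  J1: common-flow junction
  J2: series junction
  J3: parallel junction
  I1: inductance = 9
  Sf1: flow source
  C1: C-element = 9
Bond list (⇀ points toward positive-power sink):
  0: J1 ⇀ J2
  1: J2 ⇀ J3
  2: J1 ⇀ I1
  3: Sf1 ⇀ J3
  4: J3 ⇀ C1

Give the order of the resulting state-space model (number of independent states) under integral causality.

#3 stroke at Sf1  (Sf1 (Sf) sets flow on bond)
#2 stroke at I1  (I1 integral (f out))
#0 stroke at J1  (J1 flow already set via bond 2)
#1 stroke at J2  (J2 flow already set via bond 0)
#4 stroke at J3  (J3 needs exactly one e-in)

2  (C1, I1 all integral)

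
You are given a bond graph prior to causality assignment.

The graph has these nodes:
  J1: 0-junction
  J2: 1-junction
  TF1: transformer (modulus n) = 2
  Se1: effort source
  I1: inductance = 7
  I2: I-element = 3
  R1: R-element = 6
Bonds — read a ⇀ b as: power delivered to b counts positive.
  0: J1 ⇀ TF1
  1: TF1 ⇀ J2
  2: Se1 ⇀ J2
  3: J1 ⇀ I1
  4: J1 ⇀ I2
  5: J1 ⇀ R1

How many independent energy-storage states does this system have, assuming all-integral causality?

2  (I1, I2 all integral)

bond 2 stroke at J2  (Se1 (Se) sets effort on bond)
bond 1 stroke at TF1  (only one flow-in slot at J2)
bond 0 stroke at J1  (TF1: transformer flips bond 1)
bond 3 stroke at I1  (J1 effort already set via bond 0)
bond 4 stroke at I2  (J1 effort already set via bond 0)
bond 5 stroke at R1  (J1 effort already set via bond 0)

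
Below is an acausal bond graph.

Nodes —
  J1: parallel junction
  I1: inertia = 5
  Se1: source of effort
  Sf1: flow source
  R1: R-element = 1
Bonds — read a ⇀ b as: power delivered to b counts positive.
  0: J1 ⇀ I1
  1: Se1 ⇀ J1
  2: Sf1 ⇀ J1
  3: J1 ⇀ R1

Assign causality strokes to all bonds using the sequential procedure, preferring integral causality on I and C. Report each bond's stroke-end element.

#0 stroke→I1
#1 stroke→J1
#2 stroke→Sf1
#3 stroke→R1

b1 |J1  (source Se1 imposes e)
b2 |Sf1  (Sf1: flow source, stroke at near end)
b0 |I1  (0-jn J1 has e-setter on 1)
b3 |R1  (J1: bond 1 brought effort, rest push out)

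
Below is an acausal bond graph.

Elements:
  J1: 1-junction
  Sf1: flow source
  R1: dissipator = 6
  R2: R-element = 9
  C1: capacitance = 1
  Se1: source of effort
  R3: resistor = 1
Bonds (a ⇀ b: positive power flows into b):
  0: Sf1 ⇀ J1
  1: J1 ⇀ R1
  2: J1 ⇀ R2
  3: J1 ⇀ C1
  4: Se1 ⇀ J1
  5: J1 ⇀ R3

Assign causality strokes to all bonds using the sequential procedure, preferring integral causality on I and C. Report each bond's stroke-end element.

bond 0 |Sf1  (Sf1 (Sf) sets flow on bond)
bond 4 |J1  (source Se1 imposes e)
bond 1 |J1  (J1 flow already set via bond 0)
bond 2 |J1  (common-f at J1 fixed by 0)
bond 3 |J1  (J1: bond 0 brought flow, rest push out)
bond 5 |J1  (J1: bond 0 brought flow, rest push out)

b0 stroke at Sf1
b1 stroke at J1
b2 stroke at J1
b3 stroke at J1
b4 stroke at J1
b5 stroke at J1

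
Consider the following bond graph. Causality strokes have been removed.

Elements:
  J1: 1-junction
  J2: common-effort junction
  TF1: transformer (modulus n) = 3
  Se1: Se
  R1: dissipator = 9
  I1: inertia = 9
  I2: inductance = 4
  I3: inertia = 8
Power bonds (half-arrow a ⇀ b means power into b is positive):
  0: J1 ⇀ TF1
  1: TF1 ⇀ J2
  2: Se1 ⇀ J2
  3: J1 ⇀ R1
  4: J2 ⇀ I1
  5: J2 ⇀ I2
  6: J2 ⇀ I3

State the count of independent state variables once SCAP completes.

3  (I1, I2, I3 all integral)

b2 →J2  (Se1 fixes effort; stroke away)
b1 →TF1  (J2: bond 2 brought effort, rest push out)
b4 →I1  (J2 effort already set via bond 2)
b5 →I2  (J2: bond 2 brought effort, rest push out)
b6 →I3  (common-e at J2 fixed by 2)
b0 →J1  (TF1 one-in-one-out from 1)
b3 →R1  (J1 needs exactly one f-in)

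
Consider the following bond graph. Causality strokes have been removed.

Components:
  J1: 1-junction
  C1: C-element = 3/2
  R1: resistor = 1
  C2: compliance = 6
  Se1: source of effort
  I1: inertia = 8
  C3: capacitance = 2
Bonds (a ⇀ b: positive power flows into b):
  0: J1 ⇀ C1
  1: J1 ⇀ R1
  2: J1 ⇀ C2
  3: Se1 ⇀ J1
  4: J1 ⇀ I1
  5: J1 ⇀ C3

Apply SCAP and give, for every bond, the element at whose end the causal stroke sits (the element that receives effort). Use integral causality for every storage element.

#3 →J1  (Se1 fixes effort; stroke away)
#0 →J1  (C1: C, integral causality)
#2 →J1  (C2 outputs effort q/C2)
#4 →I1  (prefer integral on I1)
#1 →J1  (common-f at J1 fixed by 4)
#5 →J1  (J1: bond 4 brought flow, rest push out)

b0 stroke at J1
b1 stroke at J1
b2 stroke at J1
b3 stroke at J1
b4 stroke at I1
b5 stroke at J1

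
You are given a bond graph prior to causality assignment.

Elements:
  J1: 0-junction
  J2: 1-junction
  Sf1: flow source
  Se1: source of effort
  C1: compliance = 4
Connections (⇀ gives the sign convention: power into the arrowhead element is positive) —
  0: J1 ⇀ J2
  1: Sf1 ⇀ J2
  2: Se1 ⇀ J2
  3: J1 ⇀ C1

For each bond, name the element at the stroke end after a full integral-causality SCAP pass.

β1 stroke at Sf1  (Sf1 fixes flow; stroke at Sf1)
β2 stroke at J2  (Se1: effort source, stroke at far end)
β0 stroke at J2  (J2 flow already set via bond 1)
β3 stroke at J1  (J1: last free bond brings effort in)

b0 →J2
b1 →Sf1
b2 →J2
b3 →J1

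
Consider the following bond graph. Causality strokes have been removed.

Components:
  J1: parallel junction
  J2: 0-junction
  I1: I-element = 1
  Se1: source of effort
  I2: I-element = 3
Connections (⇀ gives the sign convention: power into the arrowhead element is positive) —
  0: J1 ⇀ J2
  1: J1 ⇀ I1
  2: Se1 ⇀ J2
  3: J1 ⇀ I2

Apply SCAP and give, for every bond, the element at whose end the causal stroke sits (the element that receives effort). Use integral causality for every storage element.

b2 stroke→J2  (Se1: effort source, stroke at far end)
b0 stroke→J1  (J2: bond 2 brought effort, rest push out)
b1 stroke→I1  (J1 effort already set via bond 0)
b3 stroke→I2  (common-e at J1 fixed by 0)

bond 0 →J1
bond 1 →I1
bond 2 →J2
bond 3 →I2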